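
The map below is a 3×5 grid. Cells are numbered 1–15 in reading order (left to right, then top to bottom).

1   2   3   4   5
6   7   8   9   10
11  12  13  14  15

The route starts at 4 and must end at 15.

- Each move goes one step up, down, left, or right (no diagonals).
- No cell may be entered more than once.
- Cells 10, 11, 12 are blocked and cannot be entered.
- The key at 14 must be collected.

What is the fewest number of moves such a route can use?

3

Any route passes through 14 somewhere between 4 and 15. Summing Manhattan distances along the two legs (4 → 14 → 15) gives a lower bound of 2 + 1 = 3 moves.
A route of 3 moves achieves this: 4 → 9 → 14 → 15.
Since 3 matches the lower bound, it is optimal.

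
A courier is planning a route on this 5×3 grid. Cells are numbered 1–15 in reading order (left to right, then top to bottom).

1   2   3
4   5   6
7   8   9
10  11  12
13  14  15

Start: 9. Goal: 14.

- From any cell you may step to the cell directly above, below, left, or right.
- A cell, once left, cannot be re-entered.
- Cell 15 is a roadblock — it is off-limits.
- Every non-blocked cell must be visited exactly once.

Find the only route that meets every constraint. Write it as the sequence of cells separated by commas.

9, 12, 11, 8, 5, 6, 3, 2, 1, 4, 7, 10, 13, 14

Need to visit all 14 open cells exactly once, starting at 9 and ending at 14.
Route from 9: down 1 to 12, left 1 to 11, up 2 to 5, right 1 to 6, up 1 to 3, left 2 to 1, down 4 to 13, right 1 to 14 — 13 moves in all.
Check: all 14 open cells covered.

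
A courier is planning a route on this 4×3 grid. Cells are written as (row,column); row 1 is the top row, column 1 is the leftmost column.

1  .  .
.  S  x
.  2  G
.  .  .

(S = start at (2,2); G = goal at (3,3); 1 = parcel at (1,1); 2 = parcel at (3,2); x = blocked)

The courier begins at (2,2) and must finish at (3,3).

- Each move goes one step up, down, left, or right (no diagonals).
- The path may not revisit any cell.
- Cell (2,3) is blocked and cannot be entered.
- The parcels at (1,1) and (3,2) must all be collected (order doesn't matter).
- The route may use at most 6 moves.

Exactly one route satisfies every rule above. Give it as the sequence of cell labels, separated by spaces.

Any route must reach (1,1) and (3,2) and still end at (3,3) within 6 moves, so the order of the required stops is forced.
Route from (2,2): up 1 to (1,2), left 1 to (1,1), down 2 to (3,1), right 2 to (3,3) — 6 moves in all.
Check: all required cells visited; 6 ≤ 6 moves.

(2,2) (1,2) (1,1) (2,1) (3,1) (3,2) (3,3)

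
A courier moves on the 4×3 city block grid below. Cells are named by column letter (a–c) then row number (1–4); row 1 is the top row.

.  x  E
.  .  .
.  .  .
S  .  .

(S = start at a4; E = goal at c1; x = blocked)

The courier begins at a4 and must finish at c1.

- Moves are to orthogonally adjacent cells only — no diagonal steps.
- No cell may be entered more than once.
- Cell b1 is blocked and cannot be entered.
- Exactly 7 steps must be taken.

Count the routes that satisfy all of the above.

Need simple routes of exactly 7 moves from a4 to c1 (Manhattan distance 5, so 1 moves are spent on a detour and 1 undoing it).
Enumerating: a4 a3 a2 b2 b3 c3 c2 c1 | a4 a3 b3 b4 c4 c3 c2 c1 | a4 b4 b3 a3 a2 b2 c2 c1 | a4 b4 c4 c3 b3 b2 c2 c1.
That gives 4 routes.

4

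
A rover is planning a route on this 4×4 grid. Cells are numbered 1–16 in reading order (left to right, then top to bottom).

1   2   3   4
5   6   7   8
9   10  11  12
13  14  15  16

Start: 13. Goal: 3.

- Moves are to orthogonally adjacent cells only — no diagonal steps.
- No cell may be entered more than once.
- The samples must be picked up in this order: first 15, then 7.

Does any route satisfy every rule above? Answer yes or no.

One route that works: 13 → 14 → 15 → 11 → 7 → 3.

yes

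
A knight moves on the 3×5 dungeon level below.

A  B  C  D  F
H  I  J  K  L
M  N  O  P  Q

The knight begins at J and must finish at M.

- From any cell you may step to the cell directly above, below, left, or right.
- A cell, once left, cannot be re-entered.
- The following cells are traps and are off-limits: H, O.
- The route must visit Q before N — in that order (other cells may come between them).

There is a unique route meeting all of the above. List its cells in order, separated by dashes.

The waypoints must appear in the order Q, N, with no cell reused.
Route from J: right to K, down to P, right to Q, 2× up (reaching F), 3× left (reaching B), 2× down (reaching N), left to M — 11 moves in all.
Check: order respected (Q at step 3, N at step 10).

J - K - P - Q - L - F - D - C - B - I - N - M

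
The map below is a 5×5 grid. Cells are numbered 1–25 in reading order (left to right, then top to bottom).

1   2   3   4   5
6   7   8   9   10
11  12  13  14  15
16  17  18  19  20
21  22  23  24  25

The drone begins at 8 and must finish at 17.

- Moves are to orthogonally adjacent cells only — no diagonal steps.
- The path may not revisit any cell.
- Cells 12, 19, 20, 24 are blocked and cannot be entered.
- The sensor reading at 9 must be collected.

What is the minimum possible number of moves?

Any route passes through 9 somewhere between 8 and 17. Summing Manhattan distances along the two legs (8 → 9 → 17) gives a lower bound of 1 + 4 = 5 moves.
A route of 5 moves achieves this: 8 → 9 → 14 → 13 → 18 → 17.
Since 5 matches the lower bound, it is optimal.

5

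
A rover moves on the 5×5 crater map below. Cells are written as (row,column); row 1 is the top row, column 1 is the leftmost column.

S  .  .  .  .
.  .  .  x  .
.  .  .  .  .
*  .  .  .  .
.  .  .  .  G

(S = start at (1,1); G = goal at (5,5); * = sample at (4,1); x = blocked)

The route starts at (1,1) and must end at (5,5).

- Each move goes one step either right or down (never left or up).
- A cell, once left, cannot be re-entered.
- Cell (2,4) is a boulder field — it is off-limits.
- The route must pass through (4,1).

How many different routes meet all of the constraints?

5

A right/down-only route from (1,1) to (5,5) makes exactly 4 down-moves and 4 right-moves in some order.
With no other constraints that would be C(8,4) = 70 routes.
Split at (4,1) and multiply the segment counts (each segment already excludes blocked cells): (1,1)→(4,1): 1; (4,1)→(5,5): 5; product = 5.
That gives 5 routes.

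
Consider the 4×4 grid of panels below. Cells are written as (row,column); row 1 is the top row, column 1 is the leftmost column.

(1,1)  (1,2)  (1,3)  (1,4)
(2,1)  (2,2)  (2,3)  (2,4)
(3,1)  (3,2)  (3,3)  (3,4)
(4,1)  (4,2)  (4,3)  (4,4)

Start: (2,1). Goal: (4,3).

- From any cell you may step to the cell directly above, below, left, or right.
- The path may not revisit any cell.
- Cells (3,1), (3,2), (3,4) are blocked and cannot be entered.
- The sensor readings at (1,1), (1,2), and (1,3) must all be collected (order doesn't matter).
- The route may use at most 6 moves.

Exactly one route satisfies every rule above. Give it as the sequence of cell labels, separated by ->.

The 6-move cap with required stops at (1,1), (1,2), (1,3) leaves no slack for detours.
Route from (2,1): up 1 to (1,1), right 2 to (1,3), down 3 to (4,3) — 6 moves in all.
Check: all required cells visited; 6 ≤ 6 moves.

(2,1) -> (1,1) -> (1,2) -> (1,3) -> (2,3) -> (3,3) -> (4,3)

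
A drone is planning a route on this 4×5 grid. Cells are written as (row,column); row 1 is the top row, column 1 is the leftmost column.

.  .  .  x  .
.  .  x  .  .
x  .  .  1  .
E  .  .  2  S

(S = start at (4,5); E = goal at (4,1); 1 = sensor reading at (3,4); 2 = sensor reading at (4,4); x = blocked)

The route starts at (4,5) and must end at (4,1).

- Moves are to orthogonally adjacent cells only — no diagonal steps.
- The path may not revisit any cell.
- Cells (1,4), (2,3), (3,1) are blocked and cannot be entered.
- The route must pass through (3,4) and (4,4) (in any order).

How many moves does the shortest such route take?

Any route passes through (3,4) and (4,4) in some order between (4,5) and (4,1). Summing Manhattan distances along each leg and taking the cheapest ordering ((4,5) → (3,4) → (4,4) → (4,1)) gives a lower bound of 2 + 1 + 3 = 6 moves.
A route of 6 moves achieves this: (4,5) → (3,5) → (3,4) → (4,4) → (4,3) → (4,2) → (4,1).
Since 6 matches the lower bound, it is optimal.

6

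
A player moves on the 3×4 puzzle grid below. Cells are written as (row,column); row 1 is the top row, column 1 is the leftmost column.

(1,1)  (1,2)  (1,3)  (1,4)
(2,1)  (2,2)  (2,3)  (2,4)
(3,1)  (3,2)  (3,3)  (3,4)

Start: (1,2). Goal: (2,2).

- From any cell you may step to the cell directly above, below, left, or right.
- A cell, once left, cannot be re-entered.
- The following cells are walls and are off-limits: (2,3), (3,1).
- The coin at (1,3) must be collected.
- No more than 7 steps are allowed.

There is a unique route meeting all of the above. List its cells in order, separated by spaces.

(1,2) (1,3) (1,4) (2,4) (3,4) (3,3) (3,2) (2,2)

The 7-move cap with required stops at (1,3) leaves no slack for detours.
Route from (1,2): 2× right (reaching (1,4)), 2× down (reaching (3,4)), 2× left (reaching (3,2)), up to (2,2) — 7 moves in all.
Check: all required cells visited; 7 ≤ 7 moves.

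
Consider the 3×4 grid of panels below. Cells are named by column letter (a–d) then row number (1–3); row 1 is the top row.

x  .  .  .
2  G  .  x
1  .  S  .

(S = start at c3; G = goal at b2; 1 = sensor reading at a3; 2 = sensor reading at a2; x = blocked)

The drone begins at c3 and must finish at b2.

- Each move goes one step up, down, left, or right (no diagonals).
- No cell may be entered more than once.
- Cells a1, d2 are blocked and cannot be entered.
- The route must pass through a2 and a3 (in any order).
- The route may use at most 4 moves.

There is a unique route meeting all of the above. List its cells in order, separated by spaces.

Any route must reach a2 and a3 and still end at b2 within 4 moves, so the order of the required stops is forced.
Route from c3: 2× left (reaching a3), up to a2, right to b2 — 4 moves in all.
Check: all required cells visited; 4 ≤ 4 moves.

c3 b3 a3 a2 b2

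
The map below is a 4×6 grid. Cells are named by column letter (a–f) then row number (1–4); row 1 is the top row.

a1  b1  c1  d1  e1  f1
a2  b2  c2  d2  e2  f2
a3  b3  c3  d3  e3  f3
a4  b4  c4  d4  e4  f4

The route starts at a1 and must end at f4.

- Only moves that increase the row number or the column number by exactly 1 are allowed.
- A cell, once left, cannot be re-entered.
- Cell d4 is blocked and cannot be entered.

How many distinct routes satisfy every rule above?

A right/down-only route from a1 to f4 makes exactly 3 down-moves and 5 right-moves in some order.
With no other constraints that would be C(8,3) = 56 routes.
Subtract routes through each blocked cell (inclusion–exclusion for overlaps): − through d4: 20 → 36.
That gives 36 routes.

36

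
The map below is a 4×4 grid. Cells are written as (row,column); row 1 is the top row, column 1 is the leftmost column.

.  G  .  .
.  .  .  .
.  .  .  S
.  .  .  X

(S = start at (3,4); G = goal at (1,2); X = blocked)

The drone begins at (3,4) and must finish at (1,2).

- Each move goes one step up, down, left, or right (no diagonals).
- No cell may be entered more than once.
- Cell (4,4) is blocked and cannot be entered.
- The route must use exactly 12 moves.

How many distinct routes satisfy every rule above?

15

Need simple routes of exactly 12 moves from (3,4) to (1,2) (Manhattan distance 4, so 4 moves are spent on a detour and 4 undoing it).
Branch systematically from the start, pruning whenever the remaining move budget drops below the Manhattan distance to (1,2) or differs from it in parity. Grouping the completions by first move — via (2,4): 11; via (3,3): 4 — and summing: 11 + 4 = 15.
That gives 15 routes.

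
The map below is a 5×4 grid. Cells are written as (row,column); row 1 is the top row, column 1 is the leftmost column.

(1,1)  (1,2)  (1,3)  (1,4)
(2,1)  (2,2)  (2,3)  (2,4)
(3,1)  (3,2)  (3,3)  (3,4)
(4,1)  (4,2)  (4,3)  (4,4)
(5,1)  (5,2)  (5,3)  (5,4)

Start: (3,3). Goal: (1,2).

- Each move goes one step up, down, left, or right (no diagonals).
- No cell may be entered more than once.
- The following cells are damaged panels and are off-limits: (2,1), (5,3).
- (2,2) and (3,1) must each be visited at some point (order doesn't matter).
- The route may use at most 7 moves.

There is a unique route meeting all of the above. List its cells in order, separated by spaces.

(3,3) (4,3) (4,2) (4,1) (3,1) (3,2) (2,2) (1,2)

The 7-move cap with required stops at (2,2), (3,1) leaves no slack for detours.
Route from (3,3): down 1 to (4,3), left 2 to (4,1), up 1 to (3,1), right 1 to (3,2), up 2 to (1,2) — 7 moves in all.
Check: all required cells visited; 7 ≤ 7 moves.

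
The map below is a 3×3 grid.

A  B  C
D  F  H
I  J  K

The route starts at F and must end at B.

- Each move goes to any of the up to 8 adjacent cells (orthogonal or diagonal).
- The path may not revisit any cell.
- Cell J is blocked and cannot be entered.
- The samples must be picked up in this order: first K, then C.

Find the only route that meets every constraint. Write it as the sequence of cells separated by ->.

The waypoints must appear in the order K, C, with no cell reused.
Route from F: down-right to K, 2× up (reaching C), left to B — 4 moves in all.
Check: order respected (K at step 1, C at step 3).

F -> K -> H -> C -> B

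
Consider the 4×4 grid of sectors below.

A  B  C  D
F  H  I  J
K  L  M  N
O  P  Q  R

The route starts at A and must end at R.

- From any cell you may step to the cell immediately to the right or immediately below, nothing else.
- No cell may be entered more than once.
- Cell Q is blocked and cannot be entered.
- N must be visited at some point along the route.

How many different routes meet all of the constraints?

10

A right/down-only route from A to R makes exactly 3 down-moves and 3 right-moves in some order.
With no other constraints that would be C(6,3) = 20 routes.
Split at N and multiply the segment counts (each segment already excludes blocked cells): A→N: 10; N→R: 1; product = 10.
That gives 10 routes.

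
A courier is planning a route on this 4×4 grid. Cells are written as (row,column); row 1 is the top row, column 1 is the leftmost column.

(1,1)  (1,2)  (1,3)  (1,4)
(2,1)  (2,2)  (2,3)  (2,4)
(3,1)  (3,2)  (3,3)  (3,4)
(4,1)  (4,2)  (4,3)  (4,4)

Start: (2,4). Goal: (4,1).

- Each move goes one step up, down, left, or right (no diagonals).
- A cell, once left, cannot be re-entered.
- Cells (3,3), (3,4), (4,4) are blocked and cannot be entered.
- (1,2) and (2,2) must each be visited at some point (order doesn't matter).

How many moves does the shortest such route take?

Any route passes through (1,2) and (2,2) in some order between (2,4) and (4,1). Summing Manhattan distances along each leg and taking the cheapest ordering ((2,4) → (1,2) → (2,2) → (4,1)) gives a lower bound of 3 + 1 + 3 = 7 moves.
A route of 7 moves achieves this: (2,4) → (1,4) → (1,3) → (1,2) → (2,2) → (3,2) → (4,2) → (4,1).
Since 7 matches the lower bound, it is optimal.

7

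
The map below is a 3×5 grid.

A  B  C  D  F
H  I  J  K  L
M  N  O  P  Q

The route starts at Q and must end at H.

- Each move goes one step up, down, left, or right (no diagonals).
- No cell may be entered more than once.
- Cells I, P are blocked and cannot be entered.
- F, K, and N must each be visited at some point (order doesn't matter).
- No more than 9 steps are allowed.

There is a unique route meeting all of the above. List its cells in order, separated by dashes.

The 9-move cap with required stops at F, K, N leaves no slack for detours.
Route from Q: 2× up (reaching F), left to D, down to K, left to J, down to O, 2× left (reaching M), up to H — 9 moves in all.
Check: all required cells visited; 9 ≤ 9 moves.

Q - L - F - D - K - J - O - N - M - H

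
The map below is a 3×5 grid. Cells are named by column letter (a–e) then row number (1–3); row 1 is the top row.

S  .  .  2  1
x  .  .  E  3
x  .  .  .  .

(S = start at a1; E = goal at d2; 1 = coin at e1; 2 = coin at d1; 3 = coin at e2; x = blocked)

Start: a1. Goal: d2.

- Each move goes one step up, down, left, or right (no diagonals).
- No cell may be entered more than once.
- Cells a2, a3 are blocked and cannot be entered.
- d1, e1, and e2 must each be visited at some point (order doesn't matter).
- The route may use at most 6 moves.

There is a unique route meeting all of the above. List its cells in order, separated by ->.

a1 -> b1 -> c1 -> d1 -> e1 -> e2 -> d2

The budget equals the shortest possible length, so every move has to be on a shortest route through the required cells.
Route from a1: 4× right (reaching e1), down to e2, left to d2 — 6 moves in all.
Check: all required cells visited; 6 ≤ 6 moves.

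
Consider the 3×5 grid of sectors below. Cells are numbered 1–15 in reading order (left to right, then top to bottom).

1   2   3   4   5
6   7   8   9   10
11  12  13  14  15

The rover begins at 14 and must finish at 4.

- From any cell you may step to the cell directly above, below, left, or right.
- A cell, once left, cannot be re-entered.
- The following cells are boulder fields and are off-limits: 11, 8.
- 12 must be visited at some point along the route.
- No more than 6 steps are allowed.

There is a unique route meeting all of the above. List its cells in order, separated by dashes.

The budget equals the shortest possible length, so every move has to be on a shortest route through the required cells.
Route from 14: 2× left (reaching 12), 2× up (reaching 2), 2× right (reaching 4) — 6 moves in all.
Check: all required cells visited; 6 ≤ 6 moves.

14 - 13 - 12 - 7 - 2 - 3 - 4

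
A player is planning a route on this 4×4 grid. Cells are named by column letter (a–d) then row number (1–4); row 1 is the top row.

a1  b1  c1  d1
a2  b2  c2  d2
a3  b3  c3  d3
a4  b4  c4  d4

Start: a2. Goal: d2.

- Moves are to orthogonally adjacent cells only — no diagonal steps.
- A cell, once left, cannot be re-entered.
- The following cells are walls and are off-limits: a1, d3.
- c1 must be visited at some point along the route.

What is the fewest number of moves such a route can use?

5

Any route passes through c1 somewhere between a2 and d2. Summing Manhattan distances along the two legs (a2 → c1 → d2) gives a lower bound of 3 + 2 = 5 moves.
A route of 5 moves achieves this: a2 → b2 → b1 → c1 → c2 → d2.
Since 5 matches the lower bound, it is optimal.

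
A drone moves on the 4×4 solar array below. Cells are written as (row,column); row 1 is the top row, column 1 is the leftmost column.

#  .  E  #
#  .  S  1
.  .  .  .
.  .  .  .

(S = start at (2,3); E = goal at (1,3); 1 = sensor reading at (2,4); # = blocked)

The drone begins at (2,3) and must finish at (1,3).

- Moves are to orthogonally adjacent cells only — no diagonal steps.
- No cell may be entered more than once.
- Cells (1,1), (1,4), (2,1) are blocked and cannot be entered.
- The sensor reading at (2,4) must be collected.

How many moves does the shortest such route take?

Any route passes through (2,4) somewhere between (2,3) and (1,3). Summing Manhattan distances along the two legs ((2,3) → (2,4) → (1,3)) gives a lower bound of 1 + 2 = 3 moves.
The shortest route satisfying every rule uses 7 moves: (2,3) → (2,4) → (3,4) → (3,3) → (3,2) → (2,2) → (1,2) → (1,3).
The bound of 3 isn't tight here; checking systematically, no route of length 3 through 6 satisfies every constraint (on a 4-connected grid the length of any start-to-goal walk has the same parity as the Manhattan bound, so only lengths 3, 5, 7, … need checking), so 7 is the minimum.

7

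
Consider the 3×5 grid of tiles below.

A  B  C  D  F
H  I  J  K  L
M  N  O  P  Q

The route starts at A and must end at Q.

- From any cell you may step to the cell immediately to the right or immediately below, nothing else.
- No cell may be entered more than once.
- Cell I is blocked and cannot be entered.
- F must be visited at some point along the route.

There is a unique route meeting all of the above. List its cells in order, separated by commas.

A, B, C, D, F, L, Q

Moves only go right or down, so the column and row indices never decrease.
Route from A: 4× right (reaching F), 2× down (reaching Q) — 6 moves in all.
Check: all required cells visited.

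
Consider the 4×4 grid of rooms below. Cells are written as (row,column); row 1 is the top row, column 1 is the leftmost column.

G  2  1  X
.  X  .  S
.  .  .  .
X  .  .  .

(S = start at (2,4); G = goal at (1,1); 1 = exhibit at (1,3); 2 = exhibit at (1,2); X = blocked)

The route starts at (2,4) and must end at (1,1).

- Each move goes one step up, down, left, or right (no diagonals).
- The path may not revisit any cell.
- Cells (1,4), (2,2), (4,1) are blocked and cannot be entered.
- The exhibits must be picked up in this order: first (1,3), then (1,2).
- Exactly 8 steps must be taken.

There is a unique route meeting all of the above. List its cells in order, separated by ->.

The waypoints must appear in the order (1,3), (1,2), with no cell reused.
Route from (2,4): down 2 to (4,4), left 1 to (4,3), up 3 to (1,3), left 2 to (1,1) — 8 moves in all.
Check: order respected (1 at step 6, 2 at step 7); 8 moves as required.

(2,4) -> (3,4) -> (4,4) -> (4,3) -> (3,3) -> (2,3) -> (1,3) -> (1,2) -> (1,1)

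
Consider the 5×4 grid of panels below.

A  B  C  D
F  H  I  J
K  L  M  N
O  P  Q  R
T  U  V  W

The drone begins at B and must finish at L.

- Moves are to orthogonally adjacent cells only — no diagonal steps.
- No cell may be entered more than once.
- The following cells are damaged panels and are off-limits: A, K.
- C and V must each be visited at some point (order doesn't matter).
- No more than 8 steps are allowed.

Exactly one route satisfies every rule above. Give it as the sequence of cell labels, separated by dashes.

The 8-move cap with required stops at C, V leaves no slack for detours.
Route from B: right to C, 4× down (reaching V), left to U, 2× up (reaching L) — 8 moves in all.
Check: all required cells visited; 8 ≤ 8 moves.

B - C - I - M - Q - V - U - P - L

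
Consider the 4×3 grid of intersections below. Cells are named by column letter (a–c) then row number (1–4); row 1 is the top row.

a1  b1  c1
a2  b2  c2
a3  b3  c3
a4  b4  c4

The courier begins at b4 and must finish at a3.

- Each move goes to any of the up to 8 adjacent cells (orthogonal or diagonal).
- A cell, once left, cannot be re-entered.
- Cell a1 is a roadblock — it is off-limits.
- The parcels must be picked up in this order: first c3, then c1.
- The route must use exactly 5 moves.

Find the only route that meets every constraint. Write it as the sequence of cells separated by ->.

b4 -> c3 -> c2 -> c1 -> b2 -> a3

The waypoints must appear in the order c3, c1, with no cell reused.
Route from b4: up-right 1 to c3, up 2 to c1, down-left 2 to a3 — 5 moves in all.
Check: order respected (c3 at step 1, c1 at step 3); 5 moves as required.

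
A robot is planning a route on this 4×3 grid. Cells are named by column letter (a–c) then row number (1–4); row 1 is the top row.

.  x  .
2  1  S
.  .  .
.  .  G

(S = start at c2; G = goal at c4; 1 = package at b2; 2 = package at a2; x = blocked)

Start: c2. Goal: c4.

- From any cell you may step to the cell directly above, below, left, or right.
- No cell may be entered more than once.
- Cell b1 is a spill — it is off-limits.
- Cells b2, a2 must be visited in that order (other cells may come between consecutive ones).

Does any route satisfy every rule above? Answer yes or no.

yes

One route that works: c2 → b2 → a2 → a3 → a4 → b4 → c4.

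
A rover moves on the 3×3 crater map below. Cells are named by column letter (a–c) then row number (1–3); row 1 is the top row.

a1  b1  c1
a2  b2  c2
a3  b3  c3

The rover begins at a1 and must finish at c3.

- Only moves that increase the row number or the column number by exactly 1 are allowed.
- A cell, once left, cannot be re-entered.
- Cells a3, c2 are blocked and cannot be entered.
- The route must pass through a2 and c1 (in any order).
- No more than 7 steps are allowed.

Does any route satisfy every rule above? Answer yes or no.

a2 is below but to the left of c1: going c1 → a2 would need a leftward move and a2 → c1 an upward move, so no right/down-only route can visit both required cells.

no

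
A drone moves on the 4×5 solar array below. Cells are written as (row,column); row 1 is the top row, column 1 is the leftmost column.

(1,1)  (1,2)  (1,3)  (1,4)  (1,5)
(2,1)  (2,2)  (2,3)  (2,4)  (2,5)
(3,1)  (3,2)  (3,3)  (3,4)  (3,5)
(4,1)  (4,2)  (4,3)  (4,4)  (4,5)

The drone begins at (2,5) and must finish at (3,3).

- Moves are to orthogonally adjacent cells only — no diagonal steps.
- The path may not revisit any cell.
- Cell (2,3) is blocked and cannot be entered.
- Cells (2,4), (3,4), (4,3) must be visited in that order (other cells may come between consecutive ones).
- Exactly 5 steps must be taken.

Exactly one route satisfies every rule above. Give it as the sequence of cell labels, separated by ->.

(2,5) -> (2,4) -> (3,4) -> (4,4) -> (4,3) -> (3,3)

The waypoints must appear in the order (2,4), (3,4), (4,3), with no cell reused.
Route from (2,5): left 1 to (2,4), down 2 to (4,4), left 1 to (4,3), up 1 to (3,3) — 5 moves in all.
Check: order respected ((2,4) at step 1, (3,4) at step 2, (4,3) at step 4); 5 moves as required.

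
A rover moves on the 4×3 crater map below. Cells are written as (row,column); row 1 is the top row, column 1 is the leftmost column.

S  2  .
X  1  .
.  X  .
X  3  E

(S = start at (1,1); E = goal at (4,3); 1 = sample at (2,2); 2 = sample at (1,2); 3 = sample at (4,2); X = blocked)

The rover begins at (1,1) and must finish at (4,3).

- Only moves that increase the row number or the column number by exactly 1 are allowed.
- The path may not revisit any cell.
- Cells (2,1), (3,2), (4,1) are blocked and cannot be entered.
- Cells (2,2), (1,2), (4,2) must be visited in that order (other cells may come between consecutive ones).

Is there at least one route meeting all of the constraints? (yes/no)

(1,2) lies above (2,2), so going from (2,2) to (1,2) would need an upward move — but moves only go right/down, so (2,2) cannot be visited before (1,2).

no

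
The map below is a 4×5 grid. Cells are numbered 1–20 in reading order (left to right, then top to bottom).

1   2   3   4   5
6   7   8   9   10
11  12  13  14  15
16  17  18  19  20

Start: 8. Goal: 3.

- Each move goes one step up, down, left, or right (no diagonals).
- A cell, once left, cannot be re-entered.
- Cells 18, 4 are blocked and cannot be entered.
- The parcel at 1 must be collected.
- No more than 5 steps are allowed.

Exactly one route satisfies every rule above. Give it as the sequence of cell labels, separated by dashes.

8 - 7 - 6 - 1 - 2 - 3

Any route must reach 1 and still end at 3 within 5 moves, so the order of the required stops is forced.
Route from 8: left 2 to 6, up 1 to 1, right 2 to 3 — 5 moves in all.
Check: all required cells visited; 5 ≤ 5 moves.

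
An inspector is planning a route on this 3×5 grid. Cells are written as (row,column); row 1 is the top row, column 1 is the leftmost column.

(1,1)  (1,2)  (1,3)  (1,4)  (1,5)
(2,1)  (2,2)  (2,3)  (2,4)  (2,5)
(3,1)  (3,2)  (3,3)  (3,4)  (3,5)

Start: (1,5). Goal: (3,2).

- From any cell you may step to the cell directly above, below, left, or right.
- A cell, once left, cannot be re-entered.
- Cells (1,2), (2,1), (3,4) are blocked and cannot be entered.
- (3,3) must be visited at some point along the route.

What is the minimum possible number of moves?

5

Any route passes through (3,3) somewhere between (1,5) and (3,2). Summing Manhattan distances along the two legs ((1,5) → (3,3) → (3,2)) gives a lower bound of 4 + 1 = 5 moves.
A route of 5 moves achieves this: (1,5) → (2,5) → (2,4) → (2,3) → (3,3) → (3,2).
Since 5 matches the lower bound, it is optimal.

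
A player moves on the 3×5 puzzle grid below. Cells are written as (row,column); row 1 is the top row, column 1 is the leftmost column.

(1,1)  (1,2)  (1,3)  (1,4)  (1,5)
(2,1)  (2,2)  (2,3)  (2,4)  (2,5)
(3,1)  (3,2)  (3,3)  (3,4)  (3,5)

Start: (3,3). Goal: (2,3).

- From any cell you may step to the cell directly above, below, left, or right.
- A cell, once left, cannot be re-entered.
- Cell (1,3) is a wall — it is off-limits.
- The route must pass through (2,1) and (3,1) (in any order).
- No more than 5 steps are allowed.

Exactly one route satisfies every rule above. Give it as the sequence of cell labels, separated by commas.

The 5-move cap with required stops at (2,1), (3,1) leaves no slack for detours.
Route from (3,3): 2× left (reaching (3,1)), up to (2,1), 2× right (reaching (2,3)) — 5 moves in all.
Check: all required cells visited; 5 ≤ 5 moves.

(3,3), (3,2), (3,1), (2,1), (2,2), (2,3)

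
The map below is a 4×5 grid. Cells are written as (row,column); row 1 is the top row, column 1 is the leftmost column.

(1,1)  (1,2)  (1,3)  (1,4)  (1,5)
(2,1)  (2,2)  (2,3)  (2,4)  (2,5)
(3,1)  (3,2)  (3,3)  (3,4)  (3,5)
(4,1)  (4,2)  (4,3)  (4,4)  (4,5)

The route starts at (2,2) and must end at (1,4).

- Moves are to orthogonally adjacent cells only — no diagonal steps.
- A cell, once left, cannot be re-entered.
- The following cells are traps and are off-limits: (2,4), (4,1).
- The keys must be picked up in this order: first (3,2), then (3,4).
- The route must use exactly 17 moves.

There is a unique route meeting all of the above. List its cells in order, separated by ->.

(2,2) -> (2,3) -> (1,3) -> (1,2) -> (1,1) -> (2,1) -> (3,1) -> (3,2) -> (4,2) -> (4,3) -> (3,3) -> (3,4) -> (4,4) -> (4,5) -> (3,5) -> (2,5) -> (1,5) -> (1,4)

The waypoints must appear in the order (3,2), (3,4), with no cell reused.
Route from (2,2): right to (2,3), up to (1,3), 2× left (reaching (1,1)), 2× down (reaching (3,1)), right to (3,2), down to (4,2), right to (4,3), up to (3,3), right to (3,4), down to (4,4), right to (4,5), 3× up (reaching (1,5)), left to (1,4) — 17 moves in all.
Check: order respected ((3,2) at step 7, (3,4) at step 11); 17 moves as required.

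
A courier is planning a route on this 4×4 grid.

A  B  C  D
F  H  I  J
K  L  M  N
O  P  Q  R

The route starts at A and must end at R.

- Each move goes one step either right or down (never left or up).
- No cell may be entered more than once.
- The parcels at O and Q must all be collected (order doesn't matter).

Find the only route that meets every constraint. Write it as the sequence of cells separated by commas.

A, F, K, O, P, Q, R

Moves only go right or down, so the column and row indices never decrease.
Route from A: 3× down (reaching O), 3× right (reaching R) — 6 moves in all.
Check: all required cells visited.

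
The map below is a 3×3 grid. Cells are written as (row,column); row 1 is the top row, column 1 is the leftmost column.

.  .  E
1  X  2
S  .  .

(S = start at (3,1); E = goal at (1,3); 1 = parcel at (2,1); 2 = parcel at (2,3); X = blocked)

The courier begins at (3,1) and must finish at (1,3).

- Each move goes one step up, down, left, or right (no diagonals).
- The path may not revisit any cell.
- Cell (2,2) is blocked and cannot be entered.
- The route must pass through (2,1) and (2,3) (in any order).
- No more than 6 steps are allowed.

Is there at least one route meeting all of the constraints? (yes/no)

no

Exhausting the options from (3,1), every branch either dead-ends against blocked cells, would have to re-enter a cell already used, runs past the 6-move limit, or reaches the goal with a constraint still unmet.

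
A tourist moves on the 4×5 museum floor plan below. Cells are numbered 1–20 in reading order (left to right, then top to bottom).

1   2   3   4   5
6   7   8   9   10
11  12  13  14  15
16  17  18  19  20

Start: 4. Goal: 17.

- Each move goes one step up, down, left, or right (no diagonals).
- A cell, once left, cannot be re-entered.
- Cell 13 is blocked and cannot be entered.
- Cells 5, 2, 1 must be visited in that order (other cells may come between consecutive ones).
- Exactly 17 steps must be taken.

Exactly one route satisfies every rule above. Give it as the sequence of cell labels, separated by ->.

The waypoints must appear in the order 5, 2, 1, with no cell reused.
Route from 4: right 1 to 5, down 3 to 20, left 1 to 19, up 2 to 9, left 1 to 8, up 1 to 3, left 2 to 1, down 1 to 6, right 1 to 7, down 1 to 12, left 1 to 11, down 1 to 16, right 1 to 17 — 17 moves in all.
Check: order respected (5 at step 1, 2 at step 10, 1 at step 11); 17 moves as required.

4 -> 5 -> 10 -> 15 -> 20 -> 19 -> 14 -> 9 -> 8 -> 3 -> 2 -> 1 -> 6 -> 7 -> 12 -> 11 -> 16 -> 17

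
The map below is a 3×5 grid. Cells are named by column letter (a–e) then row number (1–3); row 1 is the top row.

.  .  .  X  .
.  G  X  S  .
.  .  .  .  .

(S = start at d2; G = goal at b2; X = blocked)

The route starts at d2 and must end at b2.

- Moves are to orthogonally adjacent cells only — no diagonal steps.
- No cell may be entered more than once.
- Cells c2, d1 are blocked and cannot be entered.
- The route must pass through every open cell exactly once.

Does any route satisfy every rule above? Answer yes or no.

Cell c1 has only one open neighbour but is neither the start nor the goal, so a Hamiltonian route would have to both enter and leave it through the same neighbour — impossible without revisiting.

no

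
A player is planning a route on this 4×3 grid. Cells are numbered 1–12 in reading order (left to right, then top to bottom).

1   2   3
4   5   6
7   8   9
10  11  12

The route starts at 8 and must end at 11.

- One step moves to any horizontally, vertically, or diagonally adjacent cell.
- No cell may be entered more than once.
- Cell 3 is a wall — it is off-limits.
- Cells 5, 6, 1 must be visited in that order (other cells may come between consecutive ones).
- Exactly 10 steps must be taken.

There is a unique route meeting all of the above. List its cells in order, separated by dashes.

The waypoints must appear in the order 5, 6, 1, with no cell reused.
Route from 8: down-right to 12, up to 9, up-left to 5, right to 6, up-left to 2, left to 1, 3× down (reaching 10), right to 11 — 10 moves in all.
Check: order respected (5 at step 3, 6 at step 4, 1 at step 6); 10 moves as required.

8 - 12 - 9 - 5 - 6 - 2 - 1 - 4 - 7 - 10 - 11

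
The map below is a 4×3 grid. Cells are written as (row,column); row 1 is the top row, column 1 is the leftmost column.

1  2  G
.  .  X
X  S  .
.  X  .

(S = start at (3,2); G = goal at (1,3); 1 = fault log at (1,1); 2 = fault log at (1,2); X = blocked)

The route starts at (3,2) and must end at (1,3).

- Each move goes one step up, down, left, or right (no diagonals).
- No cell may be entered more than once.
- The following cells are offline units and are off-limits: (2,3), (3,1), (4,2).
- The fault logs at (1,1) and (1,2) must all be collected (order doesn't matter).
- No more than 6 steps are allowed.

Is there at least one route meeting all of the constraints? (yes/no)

yes

One route that works: (3,2) → (2,2) → (2,1) → (1,1) → (1,2) → (1,3).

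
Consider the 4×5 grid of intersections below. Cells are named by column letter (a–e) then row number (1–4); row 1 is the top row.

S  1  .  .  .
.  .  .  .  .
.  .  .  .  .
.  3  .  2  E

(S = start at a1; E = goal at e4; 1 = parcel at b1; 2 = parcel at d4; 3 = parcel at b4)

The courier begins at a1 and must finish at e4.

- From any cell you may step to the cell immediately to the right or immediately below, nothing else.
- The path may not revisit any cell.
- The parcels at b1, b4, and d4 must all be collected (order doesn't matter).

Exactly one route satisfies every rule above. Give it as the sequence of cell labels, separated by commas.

Moves only go right or down, so the column and row indices never decrease.
Route from a1: right 1 to b1, down 3 to b4, right 3 to e4 — 7 moves in all.
Check: all required cells visited.

a1, b1, b2, b3, b4, c4, d4, e4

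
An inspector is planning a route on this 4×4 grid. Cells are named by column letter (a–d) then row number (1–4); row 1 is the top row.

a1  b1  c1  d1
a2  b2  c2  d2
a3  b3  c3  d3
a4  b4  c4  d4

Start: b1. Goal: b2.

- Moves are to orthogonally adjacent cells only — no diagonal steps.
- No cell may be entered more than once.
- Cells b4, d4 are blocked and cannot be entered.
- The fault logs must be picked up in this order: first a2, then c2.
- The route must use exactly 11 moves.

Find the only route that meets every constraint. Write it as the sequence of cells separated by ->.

The waypoints must appear in the order a2, c2, with no cell reused.
Route from b1: left to a1, 2× down (reaching a3), 3× right (reaching d3), 2× up (reaching d1), left to c1, down to c2, left to b2 — 11 moves in all.
Check: order respected (a2 at step 2, c2 at step 10); 11 moves as required.

b1 -> a1 -> a2 -> a3 -> b3 -> c3 -> d3 -> d2 -> d1 -> c1 -> c2 -> b2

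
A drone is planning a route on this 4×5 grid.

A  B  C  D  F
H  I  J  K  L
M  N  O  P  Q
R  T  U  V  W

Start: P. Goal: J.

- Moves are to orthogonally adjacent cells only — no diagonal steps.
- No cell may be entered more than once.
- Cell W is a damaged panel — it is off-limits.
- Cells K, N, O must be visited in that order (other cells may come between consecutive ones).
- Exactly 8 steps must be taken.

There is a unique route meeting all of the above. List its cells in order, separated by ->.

P -> K -> D -> C -> B -> I -> N -> O -> J

The waypoints must appear in the order K, N, O, with no cell reused.
Route from P: 2× up (reaching D), 2× left (reaching B), 2× down (reaching N), right to O, up to J — 8 moves in all.
Check: order respected (K at step 1, N at step 6, O at step 7); 8 moves as required.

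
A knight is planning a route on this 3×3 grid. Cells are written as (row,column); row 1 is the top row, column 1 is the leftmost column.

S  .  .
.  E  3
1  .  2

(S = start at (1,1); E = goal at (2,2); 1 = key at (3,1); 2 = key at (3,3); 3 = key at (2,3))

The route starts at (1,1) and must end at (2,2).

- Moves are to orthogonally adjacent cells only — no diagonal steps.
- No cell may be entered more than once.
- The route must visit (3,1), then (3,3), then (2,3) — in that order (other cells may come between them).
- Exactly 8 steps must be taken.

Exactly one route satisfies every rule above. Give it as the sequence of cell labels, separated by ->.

(1,1) -> (2,1) -> (3,1) -> (3,2) -> (3,3) -> (2,3) -> (1,3) -> (1,2) -> (2,2)

The waypoints must appear in the order (3,1), (3,3), (2,3), with no cell reused.
Route from (1,1): down 2 to (3,1), right 2 to (3,3), up 2 to (1,3), left 1 to (1,2), down 1 to (2,2) — 8 moves in all.
Check: order respected (1 at step 2, 2 at step 4, 3 at step 5); 8 moves as required.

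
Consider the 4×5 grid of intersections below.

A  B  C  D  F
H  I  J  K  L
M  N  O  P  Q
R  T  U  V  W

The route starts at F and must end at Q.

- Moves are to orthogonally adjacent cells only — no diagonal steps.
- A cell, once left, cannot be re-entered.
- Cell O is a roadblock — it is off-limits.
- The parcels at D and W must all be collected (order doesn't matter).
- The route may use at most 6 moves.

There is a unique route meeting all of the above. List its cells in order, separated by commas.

Any route must reach D and W and still end at Q within 6 moves, so the order of the required stops is forced.
Route from F: left to D, 3× down (reaching V), right to W, up to Q — 6 moves in all.
Check: all required cells visited; 6 ≤ 6 moves.

F, D, K, P, V, W, Q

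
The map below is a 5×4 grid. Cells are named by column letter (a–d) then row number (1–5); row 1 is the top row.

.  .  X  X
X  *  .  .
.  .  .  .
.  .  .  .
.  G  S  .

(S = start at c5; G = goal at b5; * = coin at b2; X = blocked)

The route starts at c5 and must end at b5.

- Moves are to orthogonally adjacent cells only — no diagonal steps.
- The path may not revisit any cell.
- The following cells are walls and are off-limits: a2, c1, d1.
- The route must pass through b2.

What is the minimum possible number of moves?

Any route passes through b2 somewhere between c5 and b5. Summing Manhattan distances along the two legs (c5 → b2 → b5) gives a lower bound of 4 + 3 = 7 moves.
A route of 7 moves achieves this: c5 → c4 → c3 → c2 → b2 → b3 → b4 → b5.
Since 7 matches the lower bound, it is optimal.

7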